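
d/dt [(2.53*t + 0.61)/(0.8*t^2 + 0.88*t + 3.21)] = (-2.024*t^2 - 0.976*t + 7.5845)/(0.64*t^4 + 1.408*t^3 + 5.9104*t^2 + 5.6496*t + 10.3041)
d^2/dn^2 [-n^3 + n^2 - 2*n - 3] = 2 - 6*n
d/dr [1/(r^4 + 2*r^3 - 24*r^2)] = 2*(-2*r^2 - 3*r + 24)/(r^3*(r^2 + 2*r - 24)^2)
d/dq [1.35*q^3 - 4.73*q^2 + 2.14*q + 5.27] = 4.05*q^2 - 9.46*q + 2.14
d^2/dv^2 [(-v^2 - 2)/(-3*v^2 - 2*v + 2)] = 12*(-v^3 + 12*v^2 + 6*v + 4)/(27*v^6 + 54*v^5 - 18*v^4 - 64*v^3 + 12*v^2 + 24*v - 8)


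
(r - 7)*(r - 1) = r^2 - 8*r + 7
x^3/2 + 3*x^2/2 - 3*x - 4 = (x/2 + 1/2)*(x - 2)*(x + 4)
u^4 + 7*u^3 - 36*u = u*(u - 2)*(u + 3)*(u + 6)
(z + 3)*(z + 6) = z^2 + 9*z + 18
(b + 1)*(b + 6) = b^2 + 7*b + 6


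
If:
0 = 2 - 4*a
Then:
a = 1/2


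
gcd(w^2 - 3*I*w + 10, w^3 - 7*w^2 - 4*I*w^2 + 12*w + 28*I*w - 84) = w + 2*I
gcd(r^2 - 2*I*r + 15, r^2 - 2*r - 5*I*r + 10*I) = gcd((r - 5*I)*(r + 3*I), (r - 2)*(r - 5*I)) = r - 5*I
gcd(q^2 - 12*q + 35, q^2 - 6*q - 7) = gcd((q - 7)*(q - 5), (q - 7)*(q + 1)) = q - 7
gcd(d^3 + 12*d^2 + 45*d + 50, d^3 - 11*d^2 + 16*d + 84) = d + 2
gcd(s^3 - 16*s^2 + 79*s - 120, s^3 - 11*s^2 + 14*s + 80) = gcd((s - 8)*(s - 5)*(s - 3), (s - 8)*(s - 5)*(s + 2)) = s^2 - 13*s + 40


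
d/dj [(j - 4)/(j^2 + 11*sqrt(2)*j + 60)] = (j^2 + 11*sqrt(2)*j - (j - 4)*(2*j + 11*sqrt(2)) + 60)/(j^2 + 11*sqrt(2)*j + 60)^2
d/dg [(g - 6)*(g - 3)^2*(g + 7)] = 4*g^3 - 15*g^2 - 78*g + 261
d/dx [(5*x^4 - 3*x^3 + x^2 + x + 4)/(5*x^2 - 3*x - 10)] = 2*(25*x^5 - 30*x^4 - 91*x^3 + 41*x^2 - 30*x + 1)/(25*x^4 - 30*x^3 - 91*x^2 + 60*x + 100)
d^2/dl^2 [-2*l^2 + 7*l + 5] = -4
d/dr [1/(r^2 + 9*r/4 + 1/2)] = 4*(-8*r - 9)/(4*r^2 + 9*r + 2)^2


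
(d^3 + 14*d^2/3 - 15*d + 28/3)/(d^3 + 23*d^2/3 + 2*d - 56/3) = (d - 1)/(d + 2)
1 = 1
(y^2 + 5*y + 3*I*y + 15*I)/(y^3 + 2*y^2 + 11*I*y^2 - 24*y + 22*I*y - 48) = (y + 5)/(y^2 + y*(2 + 8*I) + 16*I)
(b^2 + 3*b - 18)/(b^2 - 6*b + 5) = (b^2 + 3*b - 18)/(b^2 - 6*b + 5)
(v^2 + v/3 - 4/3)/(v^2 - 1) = (v + 4/3)/(v + 1)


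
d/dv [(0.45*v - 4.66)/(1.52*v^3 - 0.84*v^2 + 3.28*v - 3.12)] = (-1.368*v^3 + 21.6276*v^2 - 7.8288*v + 13.8808)/(2.3104*v^6 - 2.5536*v^5 + 10.6768*v^4 - 14.9952*v^3 + 16.0*v^2 - 20.4672*v + 9.7344)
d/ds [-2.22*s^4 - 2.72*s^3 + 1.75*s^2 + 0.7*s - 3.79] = -8.88*s^3 - 8.16*s^2 + 3.5*s + 0.7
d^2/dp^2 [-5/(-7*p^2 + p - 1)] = 10*(-49*p^2 + 7*p + (14*p - 1)^2 - 7)/(7*p^2 - p + 1)^3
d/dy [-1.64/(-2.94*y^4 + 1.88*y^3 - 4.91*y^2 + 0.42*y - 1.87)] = (-19.2864*y^3 + 9.2496*y^2 - 16.1048*y + 0.6888)/(2.94*y^4 - 1.88*y^3 + 4.91*y^2 - 0.42*y + 1.87)^2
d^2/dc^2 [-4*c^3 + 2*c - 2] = -24*c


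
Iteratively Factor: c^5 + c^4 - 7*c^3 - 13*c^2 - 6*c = (c + 1)*(c^4 - 7*c^2 - 6*c) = (c - 3)*(c + 1)*(c^3 + 3*c^2 + 2*c) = (c - 3)*(c + 1)^2*(c^2 + 2*c) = (c - 3)*(c + 1)^2*(c + 2)*(c)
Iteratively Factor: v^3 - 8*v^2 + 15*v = (v - 5)*(v^2 - 3*v) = v*(v - 5)*(v - 3)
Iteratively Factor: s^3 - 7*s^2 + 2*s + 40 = (s - 5)*(s^2 - 2*s - 8) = (s - 5)*(s - 4)*(s + 2)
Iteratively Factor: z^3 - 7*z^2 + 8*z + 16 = (z + 1)*(z^2 - 8*z + 16) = (z - 4)*(z + 1)*(z - 4)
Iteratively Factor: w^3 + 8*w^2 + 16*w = (w + 4)*(w^2 + 4*w) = (w + 4)^2*(w)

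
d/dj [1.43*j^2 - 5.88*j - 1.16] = 2.86*j - 5.88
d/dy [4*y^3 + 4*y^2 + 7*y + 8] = 12*y^2 + 8*y + 7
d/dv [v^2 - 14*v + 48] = 2*v - 14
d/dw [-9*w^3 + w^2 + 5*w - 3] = -27*w^2 + 2*w + 5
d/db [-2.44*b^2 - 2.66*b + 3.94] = -4.88*b - 2.66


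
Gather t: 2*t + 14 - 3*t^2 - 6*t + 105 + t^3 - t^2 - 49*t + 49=t^3 - 4*t^2 - 53*t + 168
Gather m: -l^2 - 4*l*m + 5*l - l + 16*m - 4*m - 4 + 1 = -l^2 + 4*l + m*(12 - 4*l) - 3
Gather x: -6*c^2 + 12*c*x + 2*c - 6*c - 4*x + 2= -6*c^2 - 4*c + x*(12*c - 4) + 2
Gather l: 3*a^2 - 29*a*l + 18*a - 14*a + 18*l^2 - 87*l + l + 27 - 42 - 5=3*a^2 + 4*a + 18*l^2 + l*(-29*a - 86) - 20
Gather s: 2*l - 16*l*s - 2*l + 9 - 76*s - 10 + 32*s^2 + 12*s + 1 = 32*s^2 + s*(-16*l - 64)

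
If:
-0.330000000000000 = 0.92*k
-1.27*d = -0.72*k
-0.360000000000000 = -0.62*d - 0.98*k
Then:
No Solution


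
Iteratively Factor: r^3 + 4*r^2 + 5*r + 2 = (r + 1)*(r^2 + 3*r + 2) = (r + 1)^2*(r + 2)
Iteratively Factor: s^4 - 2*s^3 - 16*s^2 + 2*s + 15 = (s + 1)*(s^3 - 3*s^2 - 13*s + 15) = (s + 1)*(s + 3)*(s^2 - 6*s + 5) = (s - 5)*(s + 1)*(s + 3)*(s - 1)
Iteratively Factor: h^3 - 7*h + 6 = (h - 2)*(h^2 + 2*h - 3) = (h - 2)*(h - 1)*(h + 3)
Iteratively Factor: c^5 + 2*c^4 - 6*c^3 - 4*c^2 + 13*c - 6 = (c + 2)*(c^4 - 6*c^2 + 8*c - 3) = (c - 1)*(c + 2)*(c^3 + c^2 - 5*c + 3) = (c - 1)*(c + 2)*(c + 3)*(c^2 - 2*c + 1) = (c - 1)^2*(c + 2)*(c + 3)*(c - 1)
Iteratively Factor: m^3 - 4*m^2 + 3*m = (m - 1)*(m^2 - 3*m) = m*(m - 1)*(m - 3)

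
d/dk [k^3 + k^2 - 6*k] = 3*k^2 + 2*k - 6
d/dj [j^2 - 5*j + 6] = 2*j - 5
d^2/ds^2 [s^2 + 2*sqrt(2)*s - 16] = 2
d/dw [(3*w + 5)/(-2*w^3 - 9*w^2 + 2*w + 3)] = (12*w^3 + 57*w^2 + 90*w - 1)/(4*w^6 + 36*w^5 + 73*w^4 - 48*w^3 - 50*w^2 + 12*w + 9)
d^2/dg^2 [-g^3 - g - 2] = -6*g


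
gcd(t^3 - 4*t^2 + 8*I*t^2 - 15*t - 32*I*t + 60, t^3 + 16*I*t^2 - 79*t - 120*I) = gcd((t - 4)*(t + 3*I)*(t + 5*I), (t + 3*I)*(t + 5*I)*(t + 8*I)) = t^2 + 8*I*t - 15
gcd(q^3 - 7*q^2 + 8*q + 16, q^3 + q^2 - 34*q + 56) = q - 4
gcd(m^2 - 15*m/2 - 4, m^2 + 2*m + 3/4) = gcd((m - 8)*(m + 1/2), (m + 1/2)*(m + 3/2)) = m + 1/2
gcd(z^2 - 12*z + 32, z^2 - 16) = z - 4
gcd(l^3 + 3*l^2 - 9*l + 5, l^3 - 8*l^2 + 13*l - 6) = l^2 - 2*l + 1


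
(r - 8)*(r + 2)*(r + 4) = r^3 - 2*r^2 - 40*r - 64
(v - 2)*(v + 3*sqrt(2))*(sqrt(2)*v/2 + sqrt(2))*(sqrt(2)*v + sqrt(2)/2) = v^4 + v^3/2 + 3*sqrt(2)*v^3 - 4*v^2 + 3*sqrt(2)*v^2/2 - 12*sqrt(2)*v - 2*v - 6*sqrt(2)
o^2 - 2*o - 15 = (o - 5)*(o + 3)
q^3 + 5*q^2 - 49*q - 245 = (q - 7)*(q + 5)*(q + 7)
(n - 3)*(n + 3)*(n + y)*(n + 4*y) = n^4 + 5*n^3*y + 4*n^2*y^2 - 9*n^2 - 45*n*y - 36*y^2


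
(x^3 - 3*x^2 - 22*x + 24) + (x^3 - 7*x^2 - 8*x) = 2*x^3 - 10*x^2 - 30*x + 24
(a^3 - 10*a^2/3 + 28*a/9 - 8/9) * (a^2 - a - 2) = a^5 - 13*a^4/3 + 40*a^3/9 + 8*a^2/3 - 16*a/3 + 16/9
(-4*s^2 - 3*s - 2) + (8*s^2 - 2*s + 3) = 4*s^2 - 5*s + 1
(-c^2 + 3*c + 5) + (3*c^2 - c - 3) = 2*c^2 + 2*c + 2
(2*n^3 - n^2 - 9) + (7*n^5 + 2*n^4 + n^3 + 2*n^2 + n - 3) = 7*n^5 + 2*n^4 + 3*n^3 + n^2 + n - 12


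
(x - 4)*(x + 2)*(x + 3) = x^3 + x^2 - 14*x - 24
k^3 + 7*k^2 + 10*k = k*(k + 2)*(k + 5)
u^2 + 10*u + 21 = (u + 3)*(u + 7)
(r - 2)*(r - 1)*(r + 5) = r^3 + 2*r^2 - 13*r + 10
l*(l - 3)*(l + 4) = l^3 + l^2 - 12*l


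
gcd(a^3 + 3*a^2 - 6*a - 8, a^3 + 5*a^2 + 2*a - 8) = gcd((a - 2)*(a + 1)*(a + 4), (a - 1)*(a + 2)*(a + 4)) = a + 4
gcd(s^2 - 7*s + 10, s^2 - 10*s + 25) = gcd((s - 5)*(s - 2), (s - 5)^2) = s - 5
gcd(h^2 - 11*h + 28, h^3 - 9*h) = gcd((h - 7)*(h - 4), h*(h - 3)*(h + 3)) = 1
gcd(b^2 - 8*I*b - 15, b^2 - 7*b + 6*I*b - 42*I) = 1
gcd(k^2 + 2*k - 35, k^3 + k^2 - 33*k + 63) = k + 7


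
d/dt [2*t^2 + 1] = 4*t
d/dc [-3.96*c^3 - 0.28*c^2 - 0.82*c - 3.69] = -11.88*c^2 - 0.56*c - 0.82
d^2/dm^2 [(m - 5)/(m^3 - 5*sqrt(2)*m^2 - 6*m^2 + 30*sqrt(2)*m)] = 2*(m*(m^2 - 5*sqrt(2)*m - 6*m + 30*sqrt(2))*(-3*m^2 + 12*m + 10*sqrt(2)*m + (m - 5)*(-3*m + 6 + 5*sqrt(2)) - 30*sqrt(2)) + (m - 5)*(3*m^2 - 10*sqrt(2)*m - 12*m + 30*sqrt(2))^2)/(m^3*(m^2 - 5*sqrt(2)*m - 6*m + 30*sqrt(2))^3)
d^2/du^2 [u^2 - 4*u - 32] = 2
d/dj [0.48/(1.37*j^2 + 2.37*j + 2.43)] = (-1.3152*j - 1.1376)/(1.37*j^2 + 2.37*j + 2.43)^2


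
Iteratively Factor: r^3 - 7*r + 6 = (r + 3)*(r^2 - 3*r + 2) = (r - 1)*(r + 3)*(r - 2)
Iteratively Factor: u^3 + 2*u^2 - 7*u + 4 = (u - 1)*(u^2 + 3*u - 4) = (u - 1)*(u + 4)*(u - 1)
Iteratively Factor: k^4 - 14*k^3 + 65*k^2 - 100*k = (k - 5)*(k^3 - 9*k^2 + 20*k) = (k - 5)*(k - 4)*(k^2 - 5*k) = k*(k - 5)*(k - 4)*(k - 5)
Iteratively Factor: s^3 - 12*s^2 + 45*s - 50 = (s - 5)*(s^2 - 7*s + 10) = (s - 5)*(s - 2)*(s - 5)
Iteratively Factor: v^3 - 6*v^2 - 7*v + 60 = (v - 4)*(v^2 - 2*v - 15) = (v - 5)*(v - 4)*(v + 3)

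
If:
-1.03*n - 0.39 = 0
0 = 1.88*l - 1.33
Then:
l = 0.71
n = -0.38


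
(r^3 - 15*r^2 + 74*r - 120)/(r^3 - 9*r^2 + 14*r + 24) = (r - 5)/(r + 1)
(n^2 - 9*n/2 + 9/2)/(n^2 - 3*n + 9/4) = 2*(n - 3)/(2*n - 3)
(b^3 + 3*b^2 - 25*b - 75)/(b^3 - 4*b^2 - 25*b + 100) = (b + 3)/(b - 4)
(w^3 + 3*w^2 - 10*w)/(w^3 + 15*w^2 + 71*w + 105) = w*(w - 2)/(w^2 + 10*w + 21)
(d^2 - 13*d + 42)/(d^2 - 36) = (d - 7)/(d + 6)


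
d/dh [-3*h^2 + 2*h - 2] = 2 - 6*h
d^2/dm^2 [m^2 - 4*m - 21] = 2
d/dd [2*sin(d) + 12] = 2*cos(d)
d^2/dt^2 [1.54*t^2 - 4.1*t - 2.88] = 3.08000000000000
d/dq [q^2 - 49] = 2*q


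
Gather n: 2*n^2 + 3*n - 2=2*n^2 + 3*n - 2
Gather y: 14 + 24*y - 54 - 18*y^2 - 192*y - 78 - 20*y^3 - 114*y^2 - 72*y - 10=-20*y^3 - 132*y^2 - 240*y - 128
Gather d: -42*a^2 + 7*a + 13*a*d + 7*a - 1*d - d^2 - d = -42*a^2 + 14*a - d^2 + d*(13*a - 2)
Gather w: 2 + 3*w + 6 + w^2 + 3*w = w^2 + 6*w + 8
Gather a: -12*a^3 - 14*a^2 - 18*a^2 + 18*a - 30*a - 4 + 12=-12*a^3 - 32*a^2 - 12*a + 8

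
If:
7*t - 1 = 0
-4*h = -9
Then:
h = 9/4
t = 1/7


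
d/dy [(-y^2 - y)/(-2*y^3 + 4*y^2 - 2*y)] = (-y - 3)/(2*(y^3 - 3*y^2 + 3*y - 1))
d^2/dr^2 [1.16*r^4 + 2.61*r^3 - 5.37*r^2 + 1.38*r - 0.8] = 13.92*r^2 + 15.66*r - 10.74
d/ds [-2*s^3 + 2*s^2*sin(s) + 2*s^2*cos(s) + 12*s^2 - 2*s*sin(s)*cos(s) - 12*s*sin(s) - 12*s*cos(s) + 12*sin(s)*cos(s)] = 2*sqrt(2)*s^2*cos(s + pi/4) - 6*s^2 + 16*s*sin(s) - 8*s*cos(s) - 2*s*cos(2*s) + 24*s - sin(2*s) - 12*sqrt(2)*sin(s + pi/4) + 12*cos(2*s)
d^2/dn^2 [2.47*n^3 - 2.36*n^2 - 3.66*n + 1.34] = 14.82*n - 4.72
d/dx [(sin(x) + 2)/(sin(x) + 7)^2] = (3 - sin(x))*cos(x)/(sin(x) + 7)^3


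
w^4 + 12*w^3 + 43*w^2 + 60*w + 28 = (w + 1)*(w + 2)^2*(w + 7)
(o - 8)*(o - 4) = o^2 - 12*o + 32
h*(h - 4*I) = h^2 - 4*I*h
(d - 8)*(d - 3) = d^2 - 11*d + 24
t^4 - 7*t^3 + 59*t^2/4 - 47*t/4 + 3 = (t - 4)*(t - 3/2)*(t - 1)*(t - 1/2)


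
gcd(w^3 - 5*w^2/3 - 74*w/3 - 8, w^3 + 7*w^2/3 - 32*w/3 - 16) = w + 4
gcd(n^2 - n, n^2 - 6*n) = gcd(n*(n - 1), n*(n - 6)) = n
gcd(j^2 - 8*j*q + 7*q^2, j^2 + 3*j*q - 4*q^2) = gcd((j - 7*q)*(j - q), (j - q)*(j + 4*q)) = -j + q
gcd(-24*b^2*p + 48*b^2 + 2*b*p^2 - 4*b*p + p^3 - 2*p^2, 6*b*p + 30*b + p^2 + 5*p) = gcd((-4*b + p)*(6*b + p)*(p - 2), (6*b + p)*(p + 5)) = 6*b + p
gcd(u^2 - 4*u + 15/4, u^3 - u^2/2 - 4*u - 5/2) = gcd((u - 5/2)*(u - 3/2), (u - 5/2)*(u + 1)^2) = u - 5/2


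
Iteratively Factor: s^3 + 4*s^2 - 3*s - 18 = (s + 3)*(s^2 + s - 6) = (s - 2)*(s + 3)*(s + 3)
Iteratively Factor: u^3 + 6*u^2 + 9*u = (u + 3)*(u^2 + 3*u) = (u + 3)^2*(u)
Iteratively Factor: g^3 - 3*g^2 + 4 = (g - 2)*(g^2 - g - 2) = (g - 2)*(g + 1)*(g - 2)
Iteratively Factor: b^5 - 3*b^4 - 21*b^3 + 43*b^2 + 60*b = (b - 5)*(b^4 + 2*b^3 - 11*b^2 - 12*b) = (b - 5)*(b + 1)*(b^3 + b^2 - 12*b) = b*(b - 5)*(b + 1)*(b^2 + b - 12) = b*(b - 5)*(b - 3)*(b + 1)*(b + 4)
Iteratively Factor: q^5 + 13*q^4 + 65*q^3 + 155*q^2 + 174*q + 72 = (q + 4)*(q^4 + 9*q^3 + 29*q^2 + 39*q + 18) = (q + 1)*(q + 4)*(q^3 + 8*q^2 + 21*q + 18) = (q + 1)*(q + 3)*(q + 4)*(q^2 + 5*q + 6) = (q + 1)*(q + 3)^2*(q + 4)*(q + 2)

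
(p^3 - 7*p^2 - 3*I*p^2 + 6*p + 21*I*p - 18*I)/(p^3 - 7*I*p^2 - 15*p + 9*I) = (p^2 - 7*p + 6)/(p^2 - 4*I*p - 3)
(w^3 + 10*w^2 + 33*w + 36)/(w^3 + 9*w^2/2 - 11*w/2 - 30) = 2*(w + 3)/(2*w - 5)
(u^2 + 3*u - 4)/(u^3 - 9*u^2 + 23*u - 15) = (u + 4)/(u^2 - 8*u + 15)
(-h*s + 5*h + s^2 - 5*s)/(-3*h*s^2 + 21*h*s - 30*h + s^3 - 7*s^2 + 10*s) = (-h + s)/(-3*h*s + 6*h + s^2 - 2*s)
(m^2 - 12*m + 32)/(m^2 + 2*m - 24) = (m - 8)/(m + 6)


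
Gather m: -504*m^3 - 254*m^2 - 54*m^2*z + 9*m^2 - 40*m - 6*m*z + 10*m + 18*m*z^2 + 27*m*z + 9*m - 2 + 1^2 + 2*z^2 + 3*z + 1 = -504*m^3 + m^2*(-54*z - 245) + m*(18*z^2 + 21*z - 21) + 2*z^2 + 3*z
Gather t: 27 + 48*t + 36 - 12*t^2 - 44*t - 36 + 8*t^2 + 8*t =-4*t^2 + 12*t + 27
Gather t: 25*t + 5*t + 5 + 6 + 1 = 30*t + 12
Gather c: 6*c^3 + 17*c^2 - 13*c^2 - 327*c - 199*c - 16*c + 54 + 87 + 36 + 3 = 6*c^3 + 4*c^2 - 542*c + 180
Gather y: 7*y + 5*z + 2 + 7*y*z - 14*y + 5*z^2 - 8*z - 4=y*(7*z - 7) + 5*z^2 - 3*z - 2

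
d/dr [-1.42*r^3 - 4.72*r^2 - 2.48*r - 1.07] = -4.26*r^2 - 9.44*r - 2.48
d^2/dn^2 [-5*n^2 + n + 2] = -10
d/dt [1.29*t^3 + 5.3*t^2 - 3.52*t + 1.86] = 3.87*t^2 + 10.6*t - 3.52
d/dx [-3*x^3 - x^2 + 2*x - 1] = -9*x^2 - 2*x + 2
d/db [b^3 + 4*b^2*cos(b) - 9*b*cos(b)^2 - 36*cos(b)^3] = -4*b^2*sin(b) + 3*b^2 + 9*b*sin(2*b) + 8*b*cos(b) + 108*sin(b)*cos(b)^2 - 9*cos(b)^2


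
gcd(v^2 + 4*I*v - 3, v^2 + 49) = 1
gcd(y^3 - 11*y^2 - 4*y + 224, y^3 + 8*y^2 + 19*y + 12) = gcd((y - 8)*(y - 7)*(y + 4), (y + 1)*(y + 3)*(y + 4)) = y + 4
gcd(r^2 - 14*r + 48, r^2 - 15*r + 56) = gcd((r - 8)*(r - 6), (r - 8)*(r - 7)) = r - 8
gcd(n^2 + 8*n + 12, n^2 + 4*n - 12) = n + 6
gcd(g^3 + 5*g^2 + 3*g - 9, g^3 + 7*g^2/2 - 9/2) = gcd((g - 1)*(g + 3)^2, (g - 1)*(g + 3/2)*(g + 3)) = g^2 + 2*g - 3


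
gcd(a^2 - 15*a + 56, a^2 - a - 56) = a - 8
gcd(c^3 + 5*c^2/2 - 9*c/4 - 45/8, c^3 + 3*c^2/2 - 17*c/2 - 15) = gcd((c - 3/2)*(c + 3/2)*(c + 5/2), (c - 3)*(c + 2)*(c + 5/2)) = c + 5/2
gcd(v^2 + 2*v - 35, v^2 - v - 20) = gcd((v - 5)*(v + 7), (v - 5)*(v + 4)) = v - 5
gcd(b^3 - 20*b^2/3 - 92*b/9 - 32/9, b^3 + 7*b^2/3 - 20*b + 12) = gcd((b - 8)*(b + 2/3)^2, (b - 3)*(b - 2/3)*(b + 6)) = 1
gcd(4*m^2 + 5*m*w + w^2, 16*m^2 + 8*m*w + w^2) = 4*m + w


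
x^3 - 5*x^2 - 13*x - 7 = (x - 7)*(x + 1)^2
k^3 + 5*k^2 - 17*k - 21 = (k - 3)*(k + 1)*(k + 7)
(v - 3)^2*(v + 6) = v^3 - 27*v + 54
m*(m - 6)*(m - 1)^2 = m^4 - 8*m^3 + 13*m^2 - 6*m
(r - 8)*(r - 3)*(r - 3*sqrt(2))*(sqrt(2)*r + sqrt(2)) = sqrt(2)*r^4 - 10*sqrt(2)*r^3 - 6*r^3 + 13*sqrt(2)*r^2 + 60*r^2 - 78*r + 24*sqrt(2)*r - 144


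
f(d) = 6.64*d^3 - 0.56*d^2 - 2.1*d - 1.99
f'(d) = 19.92*d^2 - 1.12*d - 2.1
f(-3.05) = -189.19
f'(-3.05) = 186.62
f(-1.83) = -40.72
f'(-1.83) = 66.66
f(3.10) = 183.93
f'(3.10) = 185.86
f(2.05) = 48.56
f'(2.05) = 79.32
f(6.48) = 1767.62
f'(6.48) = 827.09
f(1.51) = 16.42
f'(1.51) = 41.63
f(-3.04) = -187.33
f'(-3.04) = 185.40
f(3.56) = 283.02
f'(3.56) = 246.37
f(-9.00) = -4869.01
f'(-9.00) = 1621.50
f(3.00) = 165.95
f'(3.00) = 173.82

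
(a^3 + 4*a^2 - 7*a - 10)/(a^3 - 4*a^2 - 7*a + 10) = (a^3 + 4*a^2 - 7*a - 10)/(a^3 - 4*a^2 - 7*a + 10)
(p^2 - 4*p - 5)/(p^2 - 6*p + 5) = (p + 1)/(p - 1)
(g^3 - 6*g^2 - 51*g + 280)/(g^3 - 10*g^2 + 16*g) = (g^2 + 2*g - 35)/(g*(g - 2))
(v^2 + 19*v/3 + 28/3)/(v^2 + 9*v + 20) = (v + 7/3)/(v + 5)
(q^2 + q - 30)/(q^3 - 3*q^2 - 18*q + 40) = (q + 6)/(q^2 + 2*q - 8)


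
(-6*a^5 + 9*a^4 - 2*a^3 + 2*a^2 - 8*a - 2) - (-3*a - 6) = -6*a^5 + 9*a^4 - 2*a^3 + 2*a^2 - 5*a + 4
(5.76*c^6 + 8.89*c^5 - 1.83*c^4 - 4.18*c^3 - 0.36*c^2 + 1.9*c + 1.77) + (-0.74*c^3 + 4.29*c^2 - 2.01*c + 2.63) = 5.76*c^6 + 8.89*c^5 - 1.83*c^4 - 4.92*c^3 + 3.93*c^2 - 0.11*c + 4.4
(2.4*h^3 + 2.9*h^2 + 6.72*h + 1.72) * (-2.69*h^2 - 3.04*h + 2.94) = -6.456*h^5 - 15.097*h^4 - 19.8368*h^3 - 16.5296*h^2 + 14.528*h + 5.0568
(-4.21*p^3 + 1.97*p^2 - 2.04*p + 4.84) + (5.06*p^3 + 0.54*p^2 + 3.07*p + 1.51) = 0.85*p^3 + 2.51*p^2 + 1.03*p + 6.35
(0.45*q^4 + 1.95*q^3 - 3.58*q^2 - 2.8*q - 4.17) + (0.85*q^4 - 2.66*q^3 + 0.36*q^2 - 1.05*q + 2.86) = 1.3*q^4 - 0.71*q^3 - 3.22*q^2 - 3.85*q - 1.31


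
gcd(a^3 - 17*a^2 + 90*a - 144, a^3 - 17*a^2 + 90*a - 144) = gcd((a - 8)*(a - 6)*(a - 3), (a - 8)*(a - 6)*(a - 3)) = a^3 - 17*a^2 + 90*a - 144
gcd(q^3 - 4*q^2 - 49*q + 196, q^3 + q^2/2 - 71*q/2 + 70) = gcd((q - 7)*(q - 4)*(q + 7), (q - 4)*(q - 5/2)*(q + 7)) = q^2 + 3*q - 28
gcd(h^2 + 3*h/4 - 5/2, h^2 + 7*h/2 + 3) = h + 2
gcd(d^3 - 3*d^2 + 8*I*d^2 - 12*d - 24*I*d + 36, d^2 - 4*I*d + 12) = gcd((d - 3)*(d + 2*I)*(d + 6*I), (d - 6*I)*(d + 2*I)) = d + 2*I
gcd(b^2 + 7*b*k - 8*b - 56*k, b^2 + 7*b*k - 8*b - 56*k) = b^2 + 7*b*k - 8*b - 56*k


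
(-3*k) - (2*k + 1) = -5*k - 1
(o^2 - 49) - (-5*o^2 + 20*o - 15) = 6*o^2 - 20*o - 34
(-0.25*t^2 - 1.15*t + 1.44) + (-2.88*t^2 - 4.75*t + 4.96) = -3.13*t^2 - 5.9*t + 6.4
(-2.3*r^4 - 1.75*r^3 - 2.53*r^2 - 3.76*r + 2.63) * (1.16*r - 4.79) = -2.668*r^5 + 8.987*r^4 + 5.4477*r^3 + 7.7571*r^2 + 21.0612*r - 12.5977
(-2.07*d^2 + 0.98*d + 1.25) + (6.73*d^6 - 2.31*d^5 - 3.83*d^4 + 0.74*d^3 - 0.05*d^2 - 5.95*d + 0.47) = 6.73*d^6 - 2.31*d^5 - 3.83*d^4 + 0.74*d^3 - 2.12*d^2 - 4.97*d + 1.72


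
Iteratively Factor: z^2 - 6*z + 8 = (z - 2)*(z - 4)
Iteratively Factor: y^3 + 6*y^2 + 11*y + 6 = (y + 2)*(y^2 + 4*y + 3) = (y + 2)*(y + 3)*(y + 1)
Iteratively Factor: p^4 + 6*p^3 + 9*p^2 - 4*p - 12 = (p - 1)*(p^3 + 7*p^2 + 16*p + 12) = (p - 1)*(p + 2)*(p^2 + 5*p + 6) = (p - 1)*(p + 2)*(p + 3)*(p + 2)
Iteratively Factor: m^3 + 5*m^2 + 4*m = (m + 4)*(m^2 + m) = m*(m + 4)*(m + 1)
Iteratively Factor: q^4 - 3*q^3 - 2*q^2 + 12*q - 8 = (q - 2)*(q^3 - q^2 - 4*q + 4) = (q - 2)*(q + 2)*(q^2 - 3*q + 2) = (q - 2)^2*(q + 2)*(q - 1)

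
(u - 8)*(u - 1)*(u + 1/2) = u^3 - 17*u^2/2 + 7*u/2 + 4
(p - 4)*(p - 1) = p^2 - 5*p + 4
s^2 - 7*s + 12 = (s - 4)*(s - 3)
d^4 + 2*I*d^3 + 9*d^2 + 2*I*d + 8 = (d - 2*I)*(d - I)*(d + I)*(d + 4*I)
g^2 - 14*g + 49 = (g - 7)^2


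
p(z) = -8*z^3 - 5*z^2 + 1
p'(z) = -24*z^2 - 10*z = 2*z*(-12*z - 5)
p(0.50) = -1.25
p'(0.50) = -11.00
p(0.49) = -1.14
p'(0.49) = -10.66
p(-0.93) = 3.11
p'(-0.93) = -11.46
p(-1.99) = 44.24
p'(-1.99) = -75.14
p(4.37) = -762.11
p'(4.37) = -502.03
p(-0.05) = 0.99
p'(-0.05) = 0.44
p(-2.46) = 89.84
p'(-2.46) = -120.64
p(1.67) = -50.20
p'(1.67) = -83.63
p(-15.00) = 25876.00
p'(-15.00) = -5250.00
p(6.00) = -1907.00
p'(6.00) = -924.00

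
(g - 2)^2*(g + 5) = g^3 + g^2 - 16*g + 20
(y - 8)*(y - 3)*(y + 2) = y^3 - 9*y^2 + 2*y + 48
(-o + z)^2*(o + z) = o^3 - o^2*z - o*z^2 + z^3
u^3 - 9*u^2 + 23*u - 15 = (u - 5)*(u - 3)*(u - 1)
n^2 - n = n*(n - 1)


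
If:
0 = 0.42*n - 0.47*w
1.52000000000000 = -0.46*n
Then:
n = -3.30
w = -2.95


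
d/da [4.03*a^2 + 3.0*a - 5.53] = 8.06*a + 3.0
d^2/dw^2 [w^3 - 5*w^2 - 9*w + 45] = 6*w - 10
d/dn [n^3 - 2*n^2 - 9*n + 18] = 3*n^2 - 4*n - 9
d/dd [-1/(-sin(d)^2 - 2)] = -4*sin(2*d)/(cos(2*d) - 5)^2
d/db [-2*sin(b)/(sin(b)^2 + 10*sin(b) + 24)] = 2*(sin(b)^2 - 24)*cos(b)/((sin(b) + 4)^2*(sin(b) + 6)^2)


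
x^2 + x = x*(x + 1)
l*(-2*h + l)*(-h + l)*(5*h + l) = 10*h^3*l - 13*h^2*l^2 + 2*h*l^3 + l^4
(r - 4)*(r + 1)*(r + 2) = r^3 - r^2 - 10*r - 8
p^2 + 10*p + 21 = (p + 3)*(p + 7)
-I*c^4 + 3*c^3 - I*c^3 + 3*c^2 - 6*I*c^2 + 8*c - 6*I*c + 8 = (c - 2*I)*(c + I)*(c + 4*I)*(-I*c - I)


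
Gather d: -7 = -7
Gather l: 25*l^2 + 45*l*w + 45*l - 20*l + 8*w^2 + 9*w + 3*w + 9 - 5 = 25*l^2 + l*(45*w + 25) + 8*w^2 + 12*w + 4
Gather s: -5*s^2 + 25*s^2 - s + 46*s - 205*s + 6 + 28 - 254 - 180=20*s^2 - 160*s - 400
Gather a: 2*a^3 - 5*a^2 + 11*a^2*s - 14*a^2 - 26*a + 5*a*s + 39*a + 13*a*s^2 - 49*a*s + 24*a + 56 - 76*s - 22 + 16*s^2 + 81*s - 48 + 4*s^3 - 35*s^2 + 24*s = 2*a^3 + a^2*(11*s - 19) + a*(13*s^2 - 44*s + 37) + 4*s^3 - 19*s^2 + 29*s - 14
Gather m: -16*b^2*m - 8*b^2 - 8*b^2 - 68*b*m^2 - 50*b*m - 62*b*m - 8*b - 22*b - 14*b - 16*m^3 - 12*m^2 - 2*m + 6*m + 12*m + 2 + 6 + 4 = -16*b^2 - 44*b - 16*m^3 + m^2*(-68*b - 12) + m*(-16*b^2 - 112*b + 16) + 12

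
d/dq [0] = 0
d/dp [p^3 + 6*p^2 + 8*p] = 3*p^2 + 12*p + 8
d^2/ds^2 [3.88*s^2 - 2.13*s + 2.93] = 7.76000000000000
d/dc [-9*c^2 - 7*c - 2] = -18*c - 7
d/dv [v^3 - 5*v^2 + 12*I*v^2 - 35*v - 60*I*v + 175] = 3*v^2 + v*(-10 + 24*I) - 35 - 60*I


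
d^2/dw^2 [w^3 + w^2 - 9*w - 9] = 6*w + 2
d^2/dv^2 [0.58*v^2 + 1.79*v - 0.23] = 1.16000000000000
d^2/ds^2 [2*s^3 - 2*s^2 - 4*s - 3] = 12*s - 4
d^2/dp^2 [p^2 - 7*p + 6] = 2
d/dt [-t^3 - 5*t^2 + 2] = t*(-3*t - 10)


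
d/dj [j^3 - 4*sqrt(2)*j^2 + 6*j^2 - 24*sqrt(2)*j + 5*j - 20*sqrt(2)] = 3*j^2 - 8*sqrt(2)*j + 12*j - 24*sqrt(2) + 5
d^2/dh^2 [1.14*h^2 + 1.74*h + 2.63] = 2.28000000000000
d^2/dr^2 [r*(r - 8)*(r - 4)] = 6*r - 24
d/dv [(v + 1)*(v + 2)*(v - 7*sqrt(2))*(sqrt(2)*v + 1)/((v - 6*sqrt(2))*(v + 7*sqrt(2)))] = (2*sqrt(2)*v^5 - 7*v^4 + 3*sqrt(2)*v^4 - 362*sqrt(2)*v^3 + 12*v^3 - 774*sqrt(2)*v^2 + 3292*v^2 + 868*sqrt(2)*v + 6552*v + 2212 + 1764*sqrt(2))/(v^4 + 2*sqrt(2)*v^3 - 166*v^2 - 168*sqrt(2)*v + 7056)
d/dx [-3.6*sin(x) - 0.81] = -3.6*cos(x)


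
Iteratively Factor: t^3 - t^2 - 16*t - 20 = (t - 5)*(t^2 + 4*t + 4) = (t - 5)*(t + 2)*(t + 2)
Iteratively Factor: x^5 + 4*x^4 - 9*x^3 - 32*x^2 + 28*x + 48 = (x - 2)*(x^4 + 6*x^3 + 3*x^2 - 26*x - 24) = (x - 2)*(x + 4)*(x^3 + 2*x^2 - 5*x - 6) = (x - 2)^2*(x + 4)*(x^2 + 4*x + 3) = (x - 2)^2*(x + 3)*(x + 4)*(x + 1)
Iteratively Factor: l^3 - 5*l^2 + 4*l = (l - 1)*(l^2 - 4*l) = l*(l - 1)*(l - 4)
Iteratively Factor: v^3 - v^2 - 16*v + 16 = (v + 4)*(v^2 - 5*v + 4) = (v - 1)*(v + 4)*(v - 4)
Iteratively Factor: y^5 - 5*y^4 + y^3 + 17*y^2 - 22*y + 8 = (y + 2)*(y^4 - 7*y^3 + 15*y^2 - 13*y + 4) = (y - 1)*(y + 2)*(y^3 - 6*y^2 + 9*y - 4) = (y - 4)*(y - 1)*(y + 2)*(y^2 - 2*y + 1) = (y - 4)*(y - 1)^2*(y + 2)*(y - 1)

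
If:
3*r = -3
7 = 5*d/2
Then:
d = 14/5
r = -1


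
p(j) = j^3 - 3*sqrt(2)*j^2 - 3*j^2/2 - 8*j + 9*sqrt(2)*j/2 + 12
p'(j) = 3*j^2 - 6*sqrt(2)*j - 3*j - 8 + 9*sqrt(2)/2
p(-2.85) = -53.13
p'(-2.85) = 55.46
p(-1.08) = 5.81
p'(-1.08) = 14.27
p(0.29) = 11.07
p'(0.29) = -4.71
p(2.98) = -17.41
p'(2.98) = -9.22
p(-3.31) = -81.77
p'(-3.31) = 69.25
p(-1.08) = 5.81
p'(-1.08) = 14.27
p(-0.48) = 11.35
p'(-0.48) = 4.57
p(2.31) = -10.10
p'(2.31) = -12.16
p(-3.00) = -61.78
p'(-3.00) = 59.82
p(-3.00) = -61.78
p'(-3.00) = 59.82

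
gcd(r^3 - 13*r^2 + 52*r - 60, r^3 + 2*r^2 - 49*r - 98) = 1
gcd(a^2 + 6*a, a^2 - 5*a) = a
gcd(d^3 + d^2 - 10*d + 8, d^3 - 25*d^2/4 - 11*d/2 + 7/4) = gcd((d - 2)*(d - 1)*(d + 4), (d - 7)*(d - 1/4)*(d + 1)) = 1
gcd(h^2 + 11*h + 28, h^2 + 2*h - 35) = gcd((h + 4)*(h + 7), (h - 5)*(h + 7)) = h + 7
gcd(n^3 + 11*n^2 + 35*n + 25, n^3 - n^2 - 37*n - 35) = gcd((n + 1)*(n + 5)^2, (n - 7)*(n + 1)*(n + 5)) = n^2 + 6*n + 5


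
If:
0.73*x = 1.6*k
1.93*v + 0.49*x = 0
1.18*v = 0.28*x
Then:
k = 0.00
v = 0.00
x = 0.00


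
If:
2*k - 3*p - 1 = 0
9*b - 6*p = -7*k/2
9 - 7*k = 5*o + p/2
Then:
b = p/12 - 7/36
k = 3*p/2 + 1/2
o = 11/10 - 11*p/5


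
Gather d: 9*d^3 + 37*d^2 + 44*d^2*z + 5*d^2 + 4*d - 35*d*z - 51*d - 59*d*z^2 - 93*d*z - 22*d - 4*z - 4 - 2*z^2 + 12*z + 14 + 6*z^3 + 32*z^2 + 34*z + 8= 9*d^3 + d^2*(44*z + 42) + d*(-59*z^2 - 128*z - 69) + 6*z^3 + 30*z^2 + 42*z + 18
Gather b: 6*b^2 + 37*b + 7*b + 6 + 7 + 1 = 6*b^2 + 44*b + 14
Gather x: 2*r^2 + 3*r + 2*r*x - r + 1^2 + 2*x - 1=2*r^2 + 2*r + x*(2*r + 2)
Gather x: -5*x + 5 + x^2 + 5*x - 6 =x^2 - 1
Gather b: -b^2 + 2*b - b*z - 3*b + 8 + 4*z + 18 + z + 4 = -b^2 + b*(-z - 1) + 5*z + 30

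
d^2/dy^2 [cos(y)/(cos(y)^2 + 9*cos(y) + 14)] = (9*(1 - cos(y)^2)^2 - cos(y)^5 + 86*cos(y)^3 + 144*cos(y)^2 - 280*cos(y) - 261)/((cos(y) + 2)^3*(cos(y) + 7)^3)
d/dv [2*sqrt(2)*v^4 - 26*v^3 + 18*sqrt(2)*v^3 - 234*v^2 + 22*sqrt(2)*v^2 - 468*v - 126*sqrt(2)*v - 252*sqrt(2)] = 8*sqrt(2)*v^3 - 78*v^2 + 54*sqrt(2)*v^2 - 468*v + 44*sqrt(2)*v - 468 - 126*sqrt(2)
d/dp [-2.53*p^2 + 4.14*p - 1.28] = 4.14 - 5.06*p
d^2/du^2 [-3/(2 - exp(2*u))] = 12*(exp(2*u) + 2)*exp(2*u)/(exp(2*u) - 2)^3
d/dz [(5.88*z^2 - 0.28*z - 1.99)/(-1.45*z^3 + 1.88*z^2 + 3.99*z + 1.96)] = (8.526*z^4 - 0.812000000000001*z^3 + 15.3311*z^2 + 30.532*z + 7.3913)/(2.1025*z^6 - 5.452*z^5 - 8.0366*z^4 + 9.3184*z^3 + 23.2897*z^2 + 15.6408*z + 3.8416)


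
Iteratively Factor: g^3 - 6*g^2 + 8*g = (g - 2)*(g^2 - 4*g) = g*(g - 2)*(g - 4)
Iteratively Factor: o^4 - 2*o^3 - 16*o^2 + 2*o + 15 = (o + 1)*(o^3 - 3*o^2 - 13*o + 15) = (o + 1)*(o + 3)*(o^2 - 6*o + 5) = (o - 1)*(o + 1)*(o + 3)*(o - 5)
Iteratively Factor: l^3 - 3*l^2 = (l - 3)*(l^2) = l*(l - 3)*(l)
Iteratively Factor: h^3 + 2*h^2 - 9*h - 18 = (h + 3)*(h^2 - h - 6) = (h + 2)*(h + 3)*(h - 3)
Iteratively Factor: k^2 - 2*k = (k)*(k - 2)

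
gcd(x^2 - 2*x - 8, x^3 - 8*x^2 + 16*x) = x - 4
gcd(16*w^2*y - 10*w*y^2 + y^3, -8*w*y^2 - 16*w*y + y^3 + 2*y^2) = -8*w*y + y^2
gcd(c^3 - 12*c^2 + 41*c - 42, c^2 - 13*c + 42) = c - 7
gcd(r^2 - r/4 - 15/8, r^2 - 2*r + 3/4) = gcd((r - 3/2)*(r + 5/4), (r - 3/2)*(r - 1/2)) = r - 3/2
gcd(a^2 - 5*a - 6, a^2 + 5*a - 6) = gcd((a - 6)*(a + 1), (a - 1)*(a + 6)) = 1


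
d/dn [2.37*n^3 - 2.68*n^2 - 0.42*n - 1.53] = 7.11*n^2 - 5.36*n - 0.42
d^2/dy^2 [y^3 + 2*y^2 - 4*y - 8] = 6*y + 4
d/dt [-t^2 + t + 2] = 1 - 2*t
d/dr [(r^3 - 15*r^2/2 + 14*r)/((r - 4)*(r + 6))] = (r^2 + 12*r - 21)/(r^2 + 12*r + 36)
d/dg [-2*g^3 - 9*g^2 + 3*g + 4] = -6*g^2 - 18*g + 3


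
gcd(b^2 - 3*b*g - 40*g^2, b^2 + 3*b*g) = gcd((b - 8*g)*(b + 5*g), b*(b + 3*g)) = 1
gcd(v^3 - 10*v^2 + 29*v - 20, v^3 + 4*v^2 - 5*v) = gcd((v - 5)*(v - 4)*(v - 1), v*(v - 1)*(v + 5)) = v - 1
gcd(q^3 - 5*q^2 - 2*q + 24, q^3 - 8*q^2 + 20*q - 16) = q - 4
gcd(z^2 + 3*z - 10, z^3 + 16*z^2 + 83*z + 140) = z + 5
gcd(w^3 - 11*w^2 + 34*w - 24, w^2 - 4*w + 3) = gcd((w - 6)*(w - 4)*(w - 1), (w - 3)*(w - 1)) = w - 1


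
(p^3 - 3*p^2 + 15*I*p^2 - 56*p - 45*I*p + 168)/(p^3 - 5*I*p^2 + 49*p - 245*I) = (p^2 + p*(-3 + 8*I) - 24*I)/(p^2 - 12*I*p - 35)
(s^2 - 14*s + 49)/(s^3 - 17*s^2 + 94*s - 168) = (s - 7)/(s^2 - 10*s + 24)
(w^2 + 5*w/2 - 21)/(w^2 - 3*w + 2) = (w^2 + 5*w/2 - 21)/(w^2 - 3*w + 2)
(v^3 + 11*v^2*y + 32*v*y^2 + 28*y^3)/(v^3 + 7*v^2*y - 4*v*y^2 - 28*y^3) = (-v - 2*y)/(-v + 2*y)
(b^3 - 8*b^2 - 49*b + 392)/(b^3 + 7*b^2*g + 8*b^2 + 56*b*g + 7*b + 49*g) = (b^2 - 15*b + 56)/(b^2 + 7*b*g + b + 7*g)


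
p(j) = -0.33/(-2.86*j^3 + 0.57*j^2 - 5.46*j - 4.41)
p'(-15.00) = -0.00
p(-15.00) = -0.00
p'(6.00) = -0.00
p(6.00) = 0.00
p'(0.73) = -0.04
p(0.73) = 0.04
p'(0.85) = -0.03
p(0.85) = 0.03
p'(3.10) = -0.00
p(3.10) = 0.00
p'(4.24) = -0.00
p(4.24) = 0.00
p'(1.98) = -0.01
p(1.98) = 0.01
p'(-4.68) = -0.00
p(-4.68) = -0.00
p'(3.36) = -0.00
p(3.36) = 0.00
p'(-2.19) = -0.01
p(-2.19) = -0.01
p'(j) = -0.33*(8.58*j^2 - 1.14*j + 5.46)/(-2.86*j^3 + 0.57*j^2 - 5.46*j - 4.41)^2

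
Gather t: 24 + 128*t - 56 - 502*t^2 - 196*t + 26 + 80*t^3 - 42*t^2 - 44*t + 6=80*t^3 - 544*t^2 - 112*t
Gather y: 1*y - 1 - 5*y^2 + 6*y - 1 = -5*y^2 + 7*y - 2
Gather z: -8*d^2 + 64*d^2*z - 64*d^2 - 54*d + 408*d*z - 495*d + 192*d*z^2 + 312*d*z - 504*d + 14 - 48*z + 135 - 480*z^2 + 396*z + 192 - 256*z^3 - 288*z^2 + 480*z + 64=-72*d^2 - 1053*d - 256*z^3 + z^2*(192*d - 768) + z*(64*d^2 + 720*d + 828) + 405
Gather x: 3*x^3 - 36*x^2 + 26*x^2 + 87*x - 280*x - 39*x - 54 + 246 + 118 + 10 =3*x^3 - 10*x^2 - 232*x + 320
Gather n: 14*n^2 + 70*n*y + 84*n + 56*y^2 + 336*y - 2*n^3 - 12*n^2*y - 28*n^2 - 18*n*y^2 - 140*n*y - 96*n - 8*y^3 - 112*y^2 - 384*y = -2*n^3 + n^2*(-12*y - 14) + n*(-18*y^2 - 70*y - 12) - 8*y^3 - 56*y^2 - 48*y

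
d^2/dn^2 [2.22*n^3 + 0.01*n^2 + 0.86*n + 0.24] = 13.32*n + 0.02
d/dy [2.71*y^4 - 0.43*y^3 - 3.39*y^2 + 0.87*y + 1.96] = 10.84*y^3 - 1.29*y^2 - 6.78*y + 0.87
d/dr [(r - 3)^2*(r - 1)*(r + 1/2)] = 4*r^3 - 39*r^2/2 + 23*r - 3/2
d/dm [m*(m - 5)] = 2*m - 5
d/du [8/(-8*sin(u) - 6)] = 16*cos(u)/(4*sin(u) + 3)^2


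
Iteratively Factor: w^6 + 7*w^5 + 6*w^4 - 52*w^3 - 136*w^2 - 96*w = (w + 4)*(w^5 + 3*w^4 - 6*w^3 - 28*w^2 - 24*w) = (w + 2)*(w + 4)*(w^4 + w^3 - 8*w^2 - 12*w) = (w - 3)*(w + 2)*(w + 4)*(w^3 + 4*w^2 + 4*w) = (w - 3)*(w + 2)^2*(w + 4)*(w^2 + 2*w) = w*(w - 3)*(w + 2)^2*(w + 4)*(w + 2)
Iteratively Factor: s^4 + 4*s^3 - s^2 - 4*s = (s - 1)*(s^3 + 5*s^2 + 4*s) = s*(s - 1)*(s^2 + 5*s + 4) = s*(s - 1)*(s + 4)*(s + 1)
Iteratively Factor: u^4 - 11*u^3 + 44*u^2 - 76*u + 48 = (u - 3)*(u^3 - 8*u^2 + 20*u - 16) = (u - 4)*(u - 3)*(u^2 - 4*u + 4) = (u - 4)*(u - 3)*(u - 2)*(u - 2)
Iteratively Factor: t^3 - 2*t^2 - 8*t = (t)*(t^2 - 2*t - 8) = t*(t + 2)*(t - 4)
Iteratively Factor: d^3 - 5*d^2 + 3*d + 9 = (d + 1)*(d^2 - 6*d + 9) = (d - 3)*(d + 1)*(d - 3)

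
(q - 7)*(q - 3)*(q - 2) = q^3 - 12*q^2 + 41*q - 42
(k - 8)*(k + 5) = k^2 - 3*k - 40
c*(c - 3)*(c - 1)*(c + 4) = c^4 - 13*c^2 + 12*c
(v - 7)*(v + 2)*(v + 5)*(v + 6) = v^4 + 6*v^3 - 39*v^2 - 304*v - 420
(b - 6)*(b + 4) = b^2 - 2*b - 24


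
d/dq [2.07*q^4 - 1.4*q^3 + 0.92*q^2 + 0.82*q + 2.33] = 8.28*q^3 - 4.2*q^2 + 1.84*q + 0.82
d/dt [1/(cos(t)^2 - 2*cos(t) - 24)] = 2*(cos(t) - 1)*sin(t)/(sin(t)^2 + 2*cos(t) + 23)^2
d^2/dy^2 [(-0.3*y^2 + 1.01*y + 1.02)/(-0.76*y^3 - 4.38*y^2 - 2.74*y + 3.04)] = (0.346560000000001*y^6 - 3.500256*y^5 - 30.990672*y^4 - 86.369096*y^3 - 134.187504*y^2 - 168.277104*y - 53.759344)/(0.438976*y^9 + 7.589664*y^8 + 48.488304*y^7 + 133.485432*y^6 + 114.095784*y^5 - 114.29484*y^4 - 177.260216*y^3 + 52.965312*y^2 + 75.965952*y - 28.094464)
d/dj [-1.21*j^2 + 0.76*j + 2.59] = 0.76 - 2.42*j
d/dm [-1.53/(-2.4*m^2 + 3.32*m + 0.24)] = (5.0796 - 7.344*m)/(-2.4*m^2 + 3.32*m + 0.24)^2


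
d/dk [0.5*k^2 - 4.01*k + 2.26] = 1.0*k - 4.01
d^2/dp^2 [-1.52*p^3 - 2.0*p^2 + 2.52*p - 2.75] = -9.12*p - 4.0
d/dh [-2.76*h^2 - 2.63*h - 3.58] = -5.52*h - 2.63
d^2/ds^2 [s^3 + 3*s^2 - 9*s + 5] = 6*s + 6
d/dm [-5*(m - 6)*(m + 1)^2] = 5*(11 - 3*m)*(m + 1)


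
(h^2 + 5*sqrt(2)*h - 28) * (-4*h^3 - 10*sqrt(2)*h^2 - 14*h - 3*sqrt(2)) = -4*h^5 - 30*sqrt(2)*h^4 - 2*h^3 + 207*sqrt(2)*h^2 + 362*h + 84*sqrt(2)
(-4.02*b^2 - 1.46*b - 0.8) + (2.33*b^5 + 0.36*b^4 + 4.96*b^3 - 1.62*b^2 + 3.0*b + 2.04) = 2.33*b^5 + 0.36*b^4 + 4.96*b^3 - 5.64*b^2 + 1.54*b + 1.24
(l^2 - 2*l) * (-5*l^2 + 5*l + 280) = -5*l^4 + 15*l^3 + 270*l^2 - 560*l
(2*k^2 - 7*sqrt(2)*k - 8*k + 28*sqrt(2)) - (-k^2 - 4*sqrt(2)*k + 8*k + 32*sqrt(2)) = 3*k^2 - 16*k - 3*sqrt(2)*k - 4*sqrt(2)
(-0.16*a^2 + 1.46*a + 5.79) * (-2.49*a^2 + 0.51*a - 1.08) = 0.3984*a^4 - 3.717*a^3 - 13.4997*a^2 + 1.3761*a - 6.2532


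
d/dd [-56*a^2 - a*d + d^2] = -a + 2*d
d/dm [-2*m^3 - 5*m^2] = 2*m*(-3*m - 5)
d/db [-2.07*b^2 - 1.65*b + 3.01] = -4.14*b - 1.65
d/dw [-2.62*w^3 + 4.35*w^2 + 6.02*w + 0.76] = -7.86*w^2 + 8.7*w + 6.02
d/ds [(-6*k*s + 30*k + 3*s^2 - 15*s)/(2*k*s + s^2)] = 3*(-20*k^2 + 4*k*s^2 - 20*k*s + 5*s^2)/(s^2*(4*k^2 + 4*k*s + s^2))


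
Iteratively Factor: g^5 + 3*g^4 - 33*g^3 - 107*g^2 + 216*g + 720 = (g + 4)*(g^4 - g^3 - 29*g^2 + 9*g + 180) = (g - 3)*(g + 4)*(g^3 + 2*g^2 - 23*g - 60) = (g - 5)*(g - 3)*(g + 4)*(g^2 + 7*g + 12) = (g - 5)*(g - 3)*(g + 3)*(g + 4)*(g + 4)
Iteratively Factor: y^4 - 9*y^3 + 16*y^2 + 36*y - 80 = (y + 2)*(y^3 - 11*y^2 + 38*y - 40) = (y - 4)*(y + 2)*(y^2 - 7*y + 10) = (y - 4)*(y - 2)*(y + 2)*(y - 5)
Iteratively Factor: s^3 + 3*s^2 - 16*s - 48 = (s + 3)*(s^2 - 16) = (s - 4)*(s + 3)*(s + 4)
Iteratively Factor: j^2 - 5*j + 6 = (j - 3)*(j - 2)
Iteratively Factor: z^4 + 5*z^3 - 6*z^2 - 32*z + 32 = (z + 4)*(z^3 + z^2 - 10*z + 8) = (z - 1)*(z + 4)*(z^2 + 2*z - 8) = (z - 1)*(z + 4)^2*(z - 2)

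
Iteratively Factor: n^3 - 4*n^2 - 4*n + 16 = (n - 2)*(n^2 - 2*n - 8) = (n - 2)*(n + 2)*(n - 4)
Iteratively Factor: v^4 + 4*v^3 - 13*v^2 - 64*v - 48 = (v + 3)*(v^3 + v^2 - 16*v - 16) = (v + 1)*(v + 3)*(v^2 - 16) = (v - 4)*(v + 1)*(v + 3)*(v + 4)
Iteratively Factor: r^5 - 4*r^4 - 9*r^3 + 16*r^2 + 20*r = (r)*(r^4 - 4*r^3 - 9*r^2 + 16*r + 20) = r*(r + 2)*(r^3 - 6*r^2 + 3*r + 10) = r*(r - 5)*(r + 2)*(r^2 - r - 2) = r*(r - 5)*(r + 1)*(r + 2)*(r - 2)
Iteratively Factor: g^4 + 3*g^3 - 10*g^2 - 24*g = (g - 3)*(g^3 + 6*g^2 + 8*g) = (g - 3)*(g + 4)*(g^2 + 2*g) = g*(g - 3)*(g + 4)*(g + 2)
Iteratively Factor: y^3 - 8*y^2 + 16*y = (y)*(y^2 - 8*y + 16) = y*(y - 4)*(y - 4)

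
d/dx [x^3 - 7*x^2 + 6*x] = 3*x^2 - 14*x + 6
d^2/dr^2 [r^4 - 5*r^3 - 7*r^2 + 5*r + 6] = 12*r^2 - 30*r - 14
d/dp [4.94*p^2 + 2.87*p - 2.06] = 9.88*p + 2.87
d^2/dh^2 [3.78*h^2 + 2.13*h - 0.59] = 7.56000000000000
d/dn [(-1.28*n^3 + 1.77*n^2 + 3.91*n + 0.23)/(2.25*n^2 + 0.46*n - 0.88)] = (-2.88*n^4 - 1.1776*n^3 - 4.6041*n^2 - 4.1502*n - 3.5466)/(5.0625*n^4 + 2.07*n^3 - 3.7484*n^2 - 0.8096*n + 0.7744)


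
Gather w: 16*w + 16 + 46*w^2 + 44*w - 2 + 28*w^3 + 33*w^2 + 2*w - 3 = 28*w^3 + 79*w^2 + 62*w + 11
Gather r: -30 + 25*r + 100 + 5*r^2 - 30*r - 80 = 5*r^2 - 5*r - 10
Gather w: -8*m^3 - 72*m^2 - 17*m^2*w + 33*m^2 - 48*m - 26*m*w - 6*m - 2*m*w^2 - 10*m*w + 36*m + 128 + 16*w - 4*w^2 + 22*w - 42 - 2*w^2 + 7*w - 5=-8*m^3 - 39*m^2 - 18*m + w^2*(-2*m - 6) + w*(-17*m^2 - 36*m + 45) + 81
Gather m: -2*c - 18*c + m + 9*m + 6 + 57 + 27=-20*c + 10*m + 90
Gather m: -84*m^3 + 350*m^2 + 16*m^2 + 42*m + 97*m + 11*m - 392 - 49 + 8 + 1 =-84*m^3 + 366*m^2 + 150*m - 432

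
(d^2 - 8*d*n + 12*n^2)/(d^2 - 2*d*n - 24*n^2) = (d - 2*n)/(d + 4*n)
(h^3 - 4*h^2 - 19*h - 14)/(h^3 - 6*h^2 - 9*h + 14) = (h + 1)/(h - 1)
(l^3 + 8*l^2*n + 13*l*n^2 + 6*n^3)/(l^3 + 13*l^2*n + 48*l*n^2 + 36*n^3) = (l + n)/(l + 6*n)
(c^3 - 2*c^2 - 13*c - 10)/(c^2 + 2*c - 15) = (c^3 - 2*c^2 - 13*c - 10)/(c^2 + 2*c - 15)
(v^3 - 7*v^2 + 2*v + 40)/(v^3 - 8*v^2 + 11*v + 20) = (v + 2)/(v + 1)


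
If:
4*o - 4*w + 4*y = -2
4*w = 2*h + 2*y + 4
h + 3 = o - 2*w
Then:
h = -y - 3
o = -y - 1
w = -1/2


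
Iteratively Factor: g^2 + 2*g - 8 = (g - 2)*(g + 4)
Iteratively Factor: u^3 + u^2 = (u)*(u^2 + u) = u^2*(u + 1)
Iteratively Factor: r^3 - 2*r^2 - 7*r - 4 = (r + 1)*(r^2 - 3*r - 4) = (r - 4)*(r + 1)*(r + 1)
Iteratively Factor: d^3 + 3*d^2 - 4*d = (d - 1)*(d^2 + 4*d) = (d - 1)*(d + 4)*(d)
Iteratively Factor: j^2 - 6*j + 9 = (j - 3)*(j - 3)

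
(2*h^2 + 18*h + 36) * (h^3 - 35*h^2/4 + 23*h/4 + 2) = 2*h^5 + h^4/2 - 110*h^3 - 415*h^2/2 + 243*h + 72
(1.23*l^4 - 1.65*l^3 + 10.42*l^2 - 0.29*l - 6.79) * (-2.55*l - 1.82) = -3.1365*l^5 + 1.9689*l^4 - 23.568*l^3 - 18.2249*l^2 + 17.8423*l + 12.3578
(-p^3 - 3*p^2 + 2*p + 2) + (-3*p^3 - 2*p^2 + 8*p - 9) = -4*p^3 - 5*p^2 + 10*p - 7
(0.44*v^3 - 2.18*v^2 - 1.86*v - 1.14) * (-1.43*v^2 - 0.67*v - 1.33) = -0.6292*v^5 + 2.8226*v^4 + 3.5352*v^3 + 5.7758*v^2 + 3.2376*v + 1.5162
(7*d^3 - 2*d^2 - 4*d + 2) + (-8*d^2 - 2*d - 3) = 7*d^3 - 10*d^2 - 6*d - 1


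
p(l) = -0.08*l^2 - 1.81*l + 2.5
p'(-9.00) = -0.37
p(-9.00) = 12.31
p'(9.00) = -3.25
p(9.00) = -20.27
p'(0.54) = -1.90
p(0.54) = 1.50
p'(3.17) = -2.32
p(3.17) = -4.04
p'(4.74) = -2.57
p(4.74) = -7.88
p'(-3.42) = -1.26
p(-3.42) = 7.75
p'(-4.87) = -1.03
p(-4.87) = 9.42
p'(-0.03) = -1.81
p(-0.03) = 2.55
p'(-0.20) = -1.78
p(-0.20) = 2.86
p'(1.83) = -2.10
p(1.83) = -1.08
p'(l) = -0.16*l - 1.81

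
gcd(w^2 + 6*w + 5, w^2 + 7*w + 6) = w + 1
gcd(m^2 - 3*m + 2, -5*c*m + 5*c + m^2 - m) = m - 1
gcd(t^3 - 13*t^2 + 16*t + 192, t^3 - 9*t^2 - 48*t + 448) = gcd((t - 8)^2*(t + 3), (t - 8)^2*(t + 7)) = t^2 - 16*t + 64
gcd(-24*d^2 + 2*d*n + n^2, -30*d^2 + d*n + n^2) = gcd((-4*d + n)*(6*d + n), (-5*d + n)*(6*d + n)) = 6*d + n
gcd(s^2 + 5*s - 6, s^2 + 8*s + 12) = s + 6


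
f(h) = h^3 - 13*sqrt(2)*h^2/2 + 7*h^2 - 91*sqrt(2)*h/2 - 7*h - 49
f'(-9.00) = 211.12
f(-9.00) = -313.46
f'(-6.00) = 62.96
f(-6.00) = 84.15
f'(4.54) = -29.42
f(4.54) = -324.53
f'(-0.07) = -71.03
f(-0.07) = -44.02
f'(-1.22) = -61.53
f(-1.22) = 32.96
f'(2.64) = -62.01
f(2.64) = -234.24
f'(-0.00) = -71.35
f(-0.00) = -49.00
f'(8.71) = 118.05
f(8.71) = -175.98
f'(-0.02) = -71.26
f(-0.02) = -47.57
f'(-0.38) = -69.25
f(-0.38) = -22.26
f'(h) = 3*h^2 - 13*sqrt(2)*h + 14*h - 91*sqrt(2)/2 - 7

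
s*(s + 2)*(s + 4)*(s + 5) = s^4 + 11*s^3 + 38*s^2 + 40*s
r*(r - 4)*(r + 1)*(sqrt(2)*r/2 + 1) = sqrt(2)*r^4/2 - 3*sqrt(2)*r^3/2 + r^3 - 3*r^2 - 2*sqrt(2)*r^2 - 4*r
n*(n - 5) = n^2 - 5*n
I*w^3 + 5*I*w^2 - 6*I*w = w*(w + 6)*(I*w - I)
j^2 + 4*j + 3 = (j + 1)*(j + 3)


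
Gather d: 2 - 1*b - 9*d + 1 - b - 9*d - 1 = -2*b - 18*d + 2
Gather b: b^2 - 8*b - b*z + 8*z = b^2 + b*(-z - 8) + 8*z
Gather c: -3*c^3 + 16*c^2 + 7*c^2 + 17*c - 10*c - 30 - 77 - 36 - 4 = -3*c^3 + 23*c^2 + 7*c - 147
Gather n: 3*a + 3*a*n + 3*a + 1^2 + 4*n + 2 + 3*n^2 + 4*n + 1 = 6*a + 3*n^2 + n*(3*a + 8) + 4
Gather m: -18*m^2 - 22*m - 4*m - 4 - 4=-18*m^2 - 26*m - 8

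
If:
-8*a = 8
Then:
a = -1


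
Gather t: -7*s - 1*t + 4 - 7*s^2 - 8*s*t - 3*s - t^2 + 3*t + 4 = -7*s^2 - 10*s - t^2 + t*(2 - 8*s) + 8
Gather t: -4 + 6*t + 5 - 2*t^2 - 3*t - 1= -2*t^2 + 3*t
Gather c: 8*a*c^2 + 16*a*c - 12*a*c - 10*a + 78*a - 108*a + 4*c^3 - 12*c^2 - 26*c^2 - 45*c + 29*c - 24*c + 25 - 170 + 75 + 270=-40*a + 4*c^3 + c^2*(8*a - 38) + c*(4*a - 40) + 200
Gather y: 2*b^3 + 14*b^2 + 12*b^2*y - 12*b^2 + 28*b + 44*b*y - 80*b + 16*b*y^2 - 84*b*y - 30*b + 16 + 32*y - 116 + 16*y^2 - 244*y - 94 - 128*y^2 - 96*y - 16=2*b^3 + 2*b^2 - 82*b + y^2*(16*b - 112) + y*(12*b^2 - 40*b - 308) - 210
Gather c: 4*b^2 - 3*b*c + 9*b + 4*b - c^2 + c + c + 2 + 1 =4*b^2 + 13*b - c^2 + c*(2 - 3*b) + 3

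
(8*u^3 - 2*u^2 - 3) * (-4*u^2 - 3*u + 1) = -32*u^5 - 16*u^4 + 14*u^3 + 10*u^2 + 9*u - 3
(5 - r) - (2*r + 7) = -3*r - 2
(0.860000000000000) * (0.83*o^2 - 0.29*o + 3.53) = 0.7138*o^2 - 0.2494*o + 3.0358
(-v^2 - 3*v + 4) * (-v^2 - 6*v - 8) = v^4 + 9*v^3 + 22*v^2 - 32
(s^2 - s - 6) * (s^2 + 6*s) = s^4 + 5*s^3 - 12*s^2 - 36*s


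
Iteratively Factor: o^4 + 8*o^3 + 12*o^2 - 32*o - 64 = (o + 2)*(o^3 + 6*o^2 - 32) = (o - 2)*(o + 2)*(o^2 + 8*o + 16) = (o - 2)*(o + 2)*(o + 4)*(o + 4)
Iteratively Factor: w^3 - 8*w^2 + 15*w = (w)*(w^2 - 8*w + 15) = w*(w - 3)*(w - 5)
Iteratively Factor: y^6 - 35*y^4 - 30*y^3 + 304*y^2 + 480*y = (y - 4)*(y^5 + 4*y^4 - 19*y^3 - 106*y^2 - 120*y) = (y - 4)*(y + 2)*(y^4 + 2*y^3 - 23*y^2 - 60*y) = (y - 5)*(y - 4)*(y + 2)*(y^3 + 7*y^2 + 12*y) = y*(y - 5)*(y - 4)*(y + 2)*(y^2 + 7*y + 12) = y*(y - 5)*(y - 4)*(y + 2)*(y + 4)*(y + 3)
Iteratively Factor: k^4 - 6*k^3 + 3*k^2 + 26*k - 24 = (k - 3)*(k^3 - 3*k^2 - 6*k + 8) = (k - 4)*(k - 3)*(k^2 + k - 2) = (k - 4)*(k - 3)*(k + 2)*(k - 1)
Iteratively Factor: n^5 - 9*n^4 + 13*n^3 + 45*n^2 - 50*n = (n)*(n^4 - 9*n^3 + 13*n^2 + 45*n - 50) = n*(n - 5)*(n^3 - 4*n^2 - 7*n + 10) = n*(n - 5)^2*(n^2 + n - 2) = n*(n - 5)^2*(n - 1)*(n + 2)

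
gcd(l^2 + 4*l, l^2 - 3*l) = l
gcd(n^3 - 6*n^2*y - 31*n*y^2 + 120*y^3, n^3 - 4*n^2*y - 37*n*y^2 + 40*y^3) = -n^2 + 3*n*y + 40*y^2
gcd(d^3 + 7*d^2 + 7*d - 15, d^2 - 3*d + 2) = d - 1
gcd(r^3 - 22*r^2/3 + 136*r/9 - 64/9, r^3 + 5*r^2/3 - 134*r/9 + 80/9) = r^2 - 10*r/3 + 16/9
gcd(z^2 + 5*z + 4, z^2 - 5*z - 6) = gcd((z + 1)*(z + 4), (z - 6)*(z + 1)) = z + 1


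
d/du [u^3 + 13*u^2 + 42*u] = 3*u^2 + 26*u + 42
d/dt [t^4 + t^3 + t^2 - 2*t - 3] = 4*t^3 + 3*t^2 + 2*t - 2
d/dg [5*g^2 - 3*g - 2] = 10*g - 3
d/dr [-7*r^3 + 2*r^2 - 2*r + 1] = -21*r^2 + 4*r - 2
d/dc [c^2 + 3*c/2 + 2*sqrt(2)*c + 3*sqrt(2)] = 2*c + 3/2 + 2*sqrt(2)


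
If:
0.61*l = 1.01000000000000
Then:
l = 1.66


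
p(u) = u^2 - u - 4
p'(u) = 2*u - 1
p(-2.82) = 6.77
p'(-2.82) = -6.64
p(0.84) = -4.13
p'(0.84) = 0.68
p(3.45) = 4.45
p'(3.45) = 5.90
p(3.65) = 5.67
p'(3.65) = 6.30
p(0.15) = -4.13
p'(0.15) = -0.70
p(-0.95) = -2.15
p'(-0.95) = -2.90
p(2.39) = -0.68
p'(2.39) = 3.78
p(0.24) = -4.18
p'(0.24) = -0.52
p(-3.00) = 8.00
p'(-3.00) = -7.00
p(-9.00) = 86.00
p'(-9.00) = -19.00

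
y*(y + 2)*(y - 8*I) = y^3 + 2*y^2 - 8*I*y^2 - 16*I*y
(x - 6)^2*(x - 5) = x^3 - 17*x^2 + 96*x - 180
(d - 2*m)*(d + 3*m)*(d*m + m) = d^3*m + d^2*m^2 + d^2*m - 6*d*m^3 + d*m^2 - 6*m^3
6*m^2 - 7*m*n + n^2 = (-6*m + n)*(-m + n)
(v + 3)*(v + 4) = v^2 + 7*v + 12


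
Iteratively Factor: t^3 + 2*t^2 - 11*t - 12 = (t - 3)*(t^2 + 5*t + 4) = (t - 3)*(t + 1)*(t + 4)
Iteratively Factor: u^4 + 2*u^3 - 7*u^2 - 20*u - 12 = (u + 2)*(u^3 - 7*u - 6) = (u - 3)*(u + 2)*(u^2 + 3*u + 2) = (u - 3)*(u + 1)*(u + 2)*(u + 2)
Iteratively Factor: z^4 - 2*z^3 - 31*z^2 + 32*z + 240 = (z + 4)*(z^3 - 6*z^2 - 7*z + 60) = (z + 3)*(z + 4)*(z^2 - 9*z + 20) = (z - 4)*(z + 3)*(z + 4)*(z - 5)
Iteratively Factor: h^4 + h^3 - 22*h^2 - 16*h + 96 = (h + 4)*(h^3 - 3*h^2 - 10*h + 24) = (h - 2)*(h + 4)*(h^2 - h - 12) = (h - 4)*(h - 2)*(h + 4)*(h + 3)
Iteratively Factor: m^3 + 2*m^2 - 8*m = (m + 4)*(m^2 - 2*m) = (m - 2)*(m + 4)*(m)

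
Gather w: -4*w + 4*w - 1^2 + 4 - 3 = 0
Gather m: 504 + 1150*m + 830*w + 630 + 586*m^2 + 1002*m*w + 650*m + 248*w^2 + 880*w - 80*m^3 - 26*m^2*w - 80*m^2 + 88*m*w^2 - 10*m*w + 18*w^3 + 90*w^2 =-80*m^3 + m^2*(506 - 26*w) + m*(88*w^2 + 992*w + 1800) + 18*w^3 + 338*w^2 + 1710*w + 1134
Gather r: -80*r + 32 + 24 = 56 - 80*r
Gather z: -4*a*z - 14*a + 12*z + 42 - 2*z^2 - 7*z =-14*a - 2*z^2 + z*(5 - 4*a) + 42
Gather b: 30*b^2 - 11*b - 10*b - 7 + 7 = 30*b^2 - 21*b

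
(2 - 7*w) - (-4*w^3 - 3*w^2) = 4*w^3 + 3*w^2 - 7*w + 2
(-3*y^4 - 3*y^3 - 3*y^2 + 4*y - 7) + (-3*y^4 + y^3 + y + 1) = -6*y^4 - 2*y^3 - 3*y^2 + 5*y - 6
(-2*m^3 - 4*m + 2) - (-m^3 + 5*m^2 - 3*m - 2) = -m^3 - 5*m^2 - m + 4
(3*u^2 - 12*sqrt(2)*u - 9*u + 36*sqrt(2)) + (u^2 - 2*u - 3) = 4*u^2 - 12*sqrt(2)*u - 11*u - 3 + 36*sqrt(2)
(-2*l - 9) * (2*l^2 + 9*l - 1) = -4*l^3 - 36*l^2 - 79*l + 9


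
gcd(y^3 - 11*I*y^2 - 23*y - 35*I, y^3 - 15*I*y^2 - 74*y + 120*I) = y - 5*I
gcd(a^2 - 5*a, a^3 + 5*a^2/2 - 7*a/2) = a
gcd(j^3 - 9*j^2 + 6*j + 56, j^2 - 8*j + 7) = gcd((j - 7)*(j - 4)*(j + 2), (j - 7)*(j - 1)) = j - 7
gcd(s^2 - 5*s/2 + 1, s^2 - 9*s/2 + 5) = s - 2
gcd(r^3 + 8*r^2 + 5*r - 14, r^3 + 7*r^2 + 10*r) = r + 2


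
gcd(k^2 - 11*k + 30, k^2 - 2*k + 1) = 1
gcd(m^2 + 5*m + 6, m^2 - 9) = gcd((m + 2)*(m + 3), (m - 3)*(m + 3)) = m + 3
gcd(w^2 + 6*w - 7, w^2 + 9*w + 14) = w + 7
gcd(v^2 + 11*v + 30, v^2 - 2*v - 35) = v + 5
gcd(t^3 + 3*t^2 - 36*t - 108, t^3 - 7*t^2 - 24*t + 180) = t - 6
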